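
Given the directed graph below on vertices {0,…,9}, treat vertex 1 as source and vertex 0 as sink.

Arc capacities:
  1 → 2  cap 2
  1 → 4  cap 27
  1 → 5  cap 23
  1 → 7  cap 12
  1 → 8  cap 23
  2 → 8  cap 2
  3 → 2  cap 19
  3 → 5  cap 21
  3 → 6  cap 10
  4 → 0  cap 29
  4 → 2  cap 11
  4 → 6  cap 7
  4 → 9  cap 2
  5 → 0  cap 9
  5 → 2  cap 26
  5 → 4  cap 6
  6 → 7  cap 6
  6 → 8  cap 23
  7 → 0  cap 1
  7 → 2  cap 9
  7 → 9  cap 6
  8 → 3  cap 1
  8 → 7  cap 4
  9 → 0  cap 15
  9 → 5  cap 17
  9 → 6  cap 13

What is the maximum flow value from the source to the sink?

augment #1: 1→4→0 bottleneck 27, total now 27
augment #2: 1→5→0 bottleneck 9, total now 36
augment #3: 1→7→0 bottleneck 1, total now 37
augment #4: 1→5→4→0 bottleneck 2, total now 39
augment #5: 1→7→9→0 bottleneck 6, total now 45
augment #6: 1→5→4→9→0 bottleneck 2, total now 47

Maximum flow value: 47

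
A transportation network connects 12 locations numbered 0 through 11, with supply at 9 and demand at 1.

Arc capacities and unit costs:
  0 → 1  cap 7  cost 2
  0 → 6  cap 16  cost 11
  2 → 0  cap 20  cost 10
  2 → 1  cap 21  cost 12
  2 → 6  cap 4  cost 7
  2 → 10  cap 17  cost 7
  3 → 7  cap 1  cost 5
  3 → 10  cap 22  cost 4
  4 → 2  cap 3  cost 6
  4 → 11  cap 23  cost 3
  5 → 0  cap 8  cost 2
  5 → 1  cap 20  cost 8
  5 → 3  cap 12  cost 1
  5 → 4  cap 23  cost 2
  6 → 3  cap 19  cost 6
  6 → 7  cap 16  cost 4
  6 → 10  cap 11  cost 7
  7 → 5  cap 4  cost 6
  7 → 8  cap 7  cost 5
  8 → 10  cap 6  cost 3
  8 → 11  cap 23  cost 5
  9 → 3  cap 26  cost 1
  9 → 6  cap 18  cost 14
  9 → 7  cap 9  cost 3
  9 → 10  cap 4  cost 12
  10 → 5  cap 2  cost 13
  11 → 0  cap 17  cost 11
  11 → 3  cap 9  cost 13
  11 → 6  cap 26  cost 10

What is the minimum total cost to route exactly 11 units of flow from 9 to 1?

shortest-cost path #1: 9→7→5→0→1 push 4 @ unit cost 13 (adds 52)
shortest-cost path #2: 9→3→10→5→0→1 push 2 @ unit cost 22 (adds 44)
shortest-cost path #3: 9→7→8→11→0→1 push 1 @ unit cost 26 (adds 26)
shortest-cost path #4: 9→7→8→11→0→5→1 push 4 @ unit cost 30 (adds 120)
total cost = 242

Minimum cost for 11 units: 242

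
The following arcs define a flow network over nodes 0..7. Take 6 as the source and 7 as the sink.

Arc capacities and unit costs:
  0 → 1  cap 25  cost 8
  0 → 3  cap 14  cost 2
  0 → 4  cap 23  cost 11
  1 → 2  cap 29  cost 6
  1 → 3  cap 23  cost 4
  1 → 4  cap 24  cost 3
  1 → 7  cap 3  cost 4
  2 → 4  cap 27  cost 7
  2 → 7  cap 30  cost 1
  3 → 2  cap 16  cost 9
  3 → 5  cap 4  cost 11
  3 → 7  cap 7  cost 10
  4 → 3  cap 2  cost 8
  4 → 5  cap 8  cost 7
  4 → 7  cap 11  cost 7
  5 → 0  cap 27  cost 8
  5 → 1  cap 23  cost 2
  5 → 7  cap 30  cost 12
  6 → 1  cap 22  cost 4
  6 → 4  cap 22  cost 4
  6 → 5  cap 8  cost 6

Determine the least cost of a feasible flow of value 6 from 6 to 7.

shortest-cost path #1: 6→1→7 push 3 @ unit cost 8 (adds 24)
shortest-cost path #2: 6→1→2→7 push 3 @ unit cost 11 (adds 33)
total cost = 57

Minimum cost for 6 units: 57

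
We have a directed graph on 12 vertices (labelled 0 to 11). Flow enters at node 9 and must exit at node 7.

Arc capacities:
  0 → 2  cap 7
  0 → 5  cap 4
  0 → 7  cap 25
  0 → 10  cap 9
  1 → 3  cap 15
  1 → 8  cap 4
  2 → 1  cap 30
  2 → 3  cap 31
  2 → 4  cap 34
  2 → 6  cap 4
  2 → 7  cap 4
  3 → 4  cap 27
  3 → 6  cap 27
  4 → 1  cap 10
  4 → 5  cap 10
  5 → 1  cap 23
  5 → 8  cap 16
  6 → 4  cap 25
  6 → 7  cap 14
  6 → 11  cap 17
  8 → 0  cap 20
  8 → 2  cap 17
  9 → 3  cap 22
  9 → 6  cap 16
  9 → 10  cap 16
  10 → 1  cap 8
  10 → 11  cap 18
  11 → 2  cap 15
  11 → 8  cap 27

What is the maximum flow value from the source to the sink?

augment #1: 9→6→7 bottleneck 14, total now 14
augment #2: 9→6→11→2→7 bottleneck 2, total now 16
augment #3: 9→10→11→2→7 bottleneck 2, total now 18
augment #4: 9→10→1→8→0→7 bottleneck 4, total now 22
augment #5: 9→10→11→8→0→7 bottleneck 10, total now 32
augment #6: 9→3→4→5→8→0→7 bottleneck 6, total now 38

Maximum flow value: 38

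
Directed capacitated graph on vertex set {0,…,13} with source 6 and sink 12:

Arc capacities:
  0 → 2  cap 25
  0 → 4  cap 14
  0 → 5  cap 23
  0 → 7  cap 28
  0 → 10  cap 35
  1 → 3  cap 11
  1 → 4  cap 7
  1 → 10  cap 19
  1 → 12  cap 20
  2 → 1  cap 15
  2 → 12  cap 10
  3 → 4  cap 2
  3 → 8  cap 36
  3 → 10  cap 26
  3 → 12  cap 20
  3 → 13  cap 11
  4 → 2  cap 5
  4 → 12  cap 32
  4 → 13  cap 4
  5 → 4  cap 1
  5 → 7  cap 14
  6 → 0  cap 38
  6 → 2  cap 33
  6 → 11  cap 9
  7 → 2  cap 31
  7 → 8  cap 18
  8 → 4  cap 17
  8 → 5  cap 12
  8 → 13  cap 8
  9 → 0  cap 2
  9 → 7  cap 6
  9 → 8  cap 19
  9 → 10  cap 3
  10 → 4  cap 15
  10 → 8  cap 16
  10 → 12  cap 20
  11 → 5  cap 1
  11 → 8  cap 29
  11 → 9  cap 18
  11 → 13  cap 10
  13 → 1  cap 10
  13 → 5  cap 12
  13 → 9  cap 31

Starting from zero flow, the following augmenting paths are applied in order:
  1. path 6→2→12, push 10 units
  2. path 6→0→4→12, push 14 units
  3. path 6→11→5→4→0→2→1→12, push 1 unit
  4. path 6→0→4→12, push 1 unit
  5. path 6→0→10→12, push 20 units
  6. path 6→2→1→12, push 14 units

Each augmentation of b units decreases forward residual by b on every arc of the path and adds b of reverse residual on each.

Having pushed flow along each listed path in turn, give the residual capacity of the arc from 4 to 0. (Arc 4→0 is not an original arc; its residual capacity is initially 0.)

after path 1 (6→2→12, push 10): res(4,0)=0
after path 2 (6→0→4→12, push 14): res(4,0)=14
after path 3 (6→11→5→4→0→2→1→12, push 1): res(4,0)=13
after path 4 (6→0→4→12, push 1): res(4,0)=14
after path 5 (6→0→10→12, push 20): res(4,0)=14
after path 6 (6→2→1→12, push 14): res(4,0)=14

Residual capacity of (4,0): 14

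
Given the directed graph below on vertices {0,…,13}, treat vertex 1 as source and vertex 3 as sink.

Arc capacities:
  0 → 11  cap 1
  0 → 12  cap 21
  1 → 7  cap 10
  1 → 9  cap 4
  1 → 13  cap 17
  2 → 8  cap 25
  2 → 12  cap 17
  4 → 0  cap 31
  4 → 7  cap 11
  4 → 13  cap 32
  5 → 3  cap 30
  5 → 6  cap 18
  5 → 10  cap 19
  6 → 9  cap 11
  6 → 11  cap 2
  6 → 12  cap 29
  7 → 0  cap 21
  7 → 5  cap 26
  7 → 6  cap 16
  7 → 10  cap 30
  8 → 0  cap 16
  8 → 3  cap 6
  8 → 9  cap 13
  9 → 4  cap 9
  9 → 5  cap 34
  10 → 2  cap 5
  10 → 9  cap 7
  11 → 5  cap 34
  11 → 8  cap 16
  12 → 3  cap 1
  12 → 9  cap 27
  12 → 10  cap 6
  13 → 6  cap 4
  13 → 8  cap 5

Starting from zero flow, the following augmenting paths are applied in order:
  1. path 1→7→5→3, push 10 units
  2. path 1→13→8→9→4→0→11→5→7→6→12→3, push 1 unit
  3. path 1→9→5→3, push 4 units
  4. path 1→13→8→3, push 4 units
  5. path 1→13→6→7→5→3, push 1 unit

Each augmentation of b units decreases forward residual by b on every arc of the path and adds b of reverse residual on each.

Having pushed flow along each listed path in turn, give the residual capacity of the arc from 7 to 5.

after path 1 (1→7→5→3, push 10): res(7,5)=16
after path 2 (1→13→8→9→4→0→11→5→7→6→12→3, push 1): res(7,5)=17
after path 3 (1→9→5→3, push 4): res(7,5)=17
after path 4 (1→13→8→3, push 4): res(7,5)=17
after path 5 (1→13→6→7→5→3, push 1): res(7,5)=16

Residual capacity of (7,5): 16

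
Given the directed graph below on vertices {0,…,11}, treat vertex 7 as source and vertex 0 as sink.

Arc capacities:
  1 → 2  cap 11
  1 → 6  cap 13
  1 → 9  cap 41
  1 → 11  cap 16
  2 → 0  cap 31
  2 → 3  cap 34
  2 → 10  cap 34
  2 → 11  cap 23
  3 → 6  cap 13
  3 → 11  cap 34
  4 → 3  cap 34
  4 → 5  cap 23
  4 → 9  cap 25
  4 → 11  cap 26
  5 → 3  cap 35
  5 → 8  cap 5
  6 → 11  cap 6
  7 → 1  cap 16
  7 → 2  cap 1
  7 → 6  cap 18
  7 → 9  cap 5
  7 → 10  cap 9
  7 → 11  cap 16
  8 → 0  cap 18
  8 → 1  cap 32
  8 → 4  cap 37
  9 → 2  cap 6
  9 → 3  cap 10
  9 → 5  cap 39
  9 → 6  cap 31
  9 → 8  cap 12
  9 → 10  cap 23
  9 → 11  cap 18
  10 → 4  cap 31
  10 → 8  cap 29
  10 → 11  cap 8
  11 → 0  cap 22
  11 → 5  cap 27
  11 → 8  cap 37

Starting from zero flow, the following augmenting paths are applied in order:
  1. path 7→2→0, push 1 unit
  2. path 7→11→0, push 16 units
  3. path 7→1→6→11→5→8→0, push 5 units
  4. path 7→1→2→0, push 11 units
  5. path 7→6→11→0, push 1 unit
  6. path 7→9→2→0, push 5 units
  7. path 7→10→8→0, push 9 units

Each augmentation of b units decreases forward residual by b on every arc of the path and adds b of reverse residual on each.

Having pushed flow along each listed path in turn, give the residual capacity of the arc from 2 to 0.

Residual capacity of (2,0): 14

after path 1 (7→2→0, push 1): res(2,0)=30
after path 2 (7→11→0, push 16): res(2,0)=30
after path 3 (7→1→6→11→5→8→0, push 5): res(2,0)=30
after path 4 (7→1→2→0, push 11): res(2,0)=19
after path 5 (7→6→11→0, push 1): res(2,0)=19
after path 6 (7→9→2→0, push 5): res(2,0)=14
after path 7 (7→10→8→0, push 9): res(2,0)=14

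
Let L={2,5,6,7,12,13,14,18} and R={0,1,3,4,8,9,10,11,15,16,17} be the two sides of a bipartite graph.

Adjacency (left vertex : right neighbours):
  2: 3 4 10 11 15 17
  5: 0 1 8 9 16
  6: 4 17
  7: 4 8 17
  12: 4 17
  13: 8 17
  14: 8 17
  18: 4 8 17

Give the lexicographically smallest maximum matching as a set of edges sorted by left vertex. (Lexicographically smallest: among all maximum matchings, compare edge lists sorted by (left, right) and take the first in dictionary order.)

Lex-smallest maximum matching: {(2,3), (5,0), (6,4), (7,8), (12,17)}

|M| = 5 (so the lex-smallest maximum matching has 5 edges)
process left vertices in ascending order; for each, take the smallest-labelled available neighbour that still permits 5 edges overall, or leave it unmatched if none does
lex-smallest matching: {2-3, 5-0, 6-4, 7-8, 12-17}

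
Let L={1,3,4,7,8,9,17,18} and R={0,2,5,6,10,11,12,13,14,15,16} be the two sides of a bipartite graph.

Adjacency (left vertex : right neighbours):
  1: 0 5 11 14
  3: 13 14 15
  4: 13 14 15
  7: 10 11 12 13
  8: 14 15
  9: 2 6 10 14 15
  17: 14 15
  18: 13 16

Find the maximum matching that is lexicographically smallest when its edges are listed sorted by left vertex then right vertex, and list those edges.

Lex-smallest maximum matching: {(1,0), (3,13), (4,14), (7,10), (8,15), (9,2), (18,16)}

|M| = 7 (so the lex-smallest maximum matching has 7 edges)
process left vertices in ascending order; for each, take the smallest-labelled available neighbour that still permits 7 edges overall, or leave it unmatched if none does
lex-smallest matching: {1-0, 3-13, 4-14, 7-10, 8-15, 9-2, 18-16}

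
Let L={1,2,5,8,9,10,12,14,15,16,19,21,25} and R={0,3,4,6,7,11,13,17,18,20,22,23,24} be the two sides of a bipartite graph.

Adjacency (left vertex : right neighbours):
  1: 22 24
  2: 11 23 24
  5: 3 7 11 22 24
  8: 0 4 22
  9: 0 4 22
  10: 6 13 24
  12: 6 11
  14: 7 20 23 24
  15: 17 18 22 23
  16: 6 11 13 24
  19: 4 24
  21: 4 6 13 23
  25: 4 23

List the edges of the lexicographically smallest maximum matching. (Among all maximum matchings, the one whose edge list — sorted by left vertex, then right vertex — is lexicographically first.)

Lex-smallest maximum matching: {(1,22), (2,11), (5,3), (8,0), (9,4), (10,6), (14,7), (15,17), (16,13), (19,24), (21,23)}

|M| = 11 (so the lex-smallest maximum matching has 11 edges)
process left vertices in ascending order; for each, take the smallest-labelled available neighbour that still permits 11 edges overall, or leave it unmatched if none does
lex-smallest matching: {1-22, 2-11, 5-3, 8-0, 9-4, 10-6, 14-7, 15-17, 16-13, 19-24, 21-23}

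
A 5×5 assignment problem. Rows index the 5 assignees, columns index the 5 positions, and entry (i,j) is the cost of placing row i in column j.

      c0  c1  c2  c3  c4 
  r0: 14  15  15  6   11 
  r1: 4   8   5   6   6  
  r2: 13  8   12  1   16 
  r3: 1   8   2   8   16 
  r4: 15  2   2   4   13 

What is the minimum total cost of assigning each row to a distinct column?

Minimum assignment cost: 20

one of 2 optimal assignments: row0→col4 (cost 11), row1→col0 (cost 4), row2→col3 (cost 1), row3→col2 (cost 2), row4→col1 (cost 2)
total = 11 + 4 + 1 + 2 + 2 = 20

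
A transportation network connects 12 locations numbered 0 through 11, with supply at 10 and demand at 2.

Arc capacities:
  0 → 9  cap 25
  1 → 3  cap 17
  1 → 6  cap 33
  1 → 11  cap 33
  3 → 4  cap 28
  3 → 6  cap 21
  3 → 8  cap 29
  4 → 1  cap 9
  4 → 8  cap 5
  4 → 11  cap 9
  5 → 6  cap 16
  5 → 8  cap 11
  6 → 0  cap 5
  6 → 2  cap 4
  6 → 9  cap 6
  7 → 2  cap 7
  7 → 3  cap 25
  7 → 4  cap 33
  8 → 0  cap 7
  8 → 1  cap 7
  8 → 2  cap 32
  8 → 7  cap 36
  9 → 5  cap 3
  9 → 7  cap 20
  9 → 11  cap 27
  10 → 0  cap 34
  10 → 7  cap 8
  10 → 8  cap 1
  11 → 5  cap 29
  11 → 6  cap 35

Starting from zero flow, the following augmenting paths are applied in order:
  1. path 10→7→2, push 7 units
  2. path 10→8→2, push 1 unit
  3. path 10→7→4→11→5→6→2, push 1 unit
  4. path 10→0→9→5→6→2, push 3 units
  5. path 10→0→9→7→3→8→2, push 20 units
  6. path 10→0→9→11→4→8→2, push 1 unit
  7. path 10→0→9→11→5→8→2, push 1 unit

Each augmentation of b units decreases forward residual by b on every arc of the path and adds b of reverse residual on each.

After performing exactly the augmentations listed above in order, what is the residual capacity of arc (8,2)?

Residual capacity of (8,2): 9

after path 1 (10→7→2, push 7): res(8,2)=32
after path 2 (10→8→2, push 1): res(8,2)=31
after path 3 (10→7→4→11→5→6→2, push 1): res(8,2)=31
after path 4 (10→0→9→5→6→2, push 3): res(8,2)=31
after path 5 (10→0→9→7→3→8→2, push 20): res(8,2)=11
after path 6 (10→0→9→11→4→8→2, push 1): res(8,2)=10
after path 7 (10→0→9→11→5→8→2, push 1): res(8,2)=9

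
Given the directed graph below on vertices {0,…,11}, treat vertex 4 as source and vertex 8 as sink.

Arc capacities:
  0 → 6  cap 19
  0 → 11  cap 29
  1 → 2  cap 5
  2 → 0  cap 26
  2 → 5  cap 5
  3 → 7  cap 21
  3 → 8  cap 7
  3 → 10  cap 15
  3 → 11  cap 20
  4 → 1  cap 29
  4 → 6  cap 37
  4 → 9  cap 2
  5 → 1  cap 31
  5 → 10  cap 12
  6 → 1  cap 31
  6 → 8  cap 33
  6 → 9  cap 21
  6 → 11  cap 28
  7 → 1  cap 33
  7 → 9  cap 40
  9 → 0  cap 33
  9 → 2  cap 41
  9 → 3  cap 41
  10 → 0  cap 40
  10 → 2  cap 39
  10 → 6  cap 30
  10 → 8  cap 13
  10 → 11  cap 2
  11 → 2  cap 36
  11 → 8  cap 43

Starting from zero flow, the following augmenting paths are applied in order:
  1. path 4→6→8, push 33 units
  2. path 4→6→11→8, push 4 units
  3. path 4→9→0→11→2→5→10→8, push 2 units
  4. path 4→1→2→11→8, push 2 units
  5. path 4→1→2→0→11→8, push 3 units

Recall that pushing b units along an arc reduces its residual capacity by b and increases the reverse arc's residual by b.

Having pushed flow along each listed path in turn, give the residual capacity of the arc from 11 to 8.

Residual capacity of (11,8): 34

after path 1 (4→6→8, push 33): res(11,8)=43
after path 2 (4→6→11→8, push 4): res(11,8)=39
after path 3 (4→9→0→11→2→5→10→8, push 2): res(11,8)=39
after path 4 (4→1→2→11→8, push 2): res(11,8)=37
after path 5 (4→1→2→0→11→8, push 3): res(11,8)=34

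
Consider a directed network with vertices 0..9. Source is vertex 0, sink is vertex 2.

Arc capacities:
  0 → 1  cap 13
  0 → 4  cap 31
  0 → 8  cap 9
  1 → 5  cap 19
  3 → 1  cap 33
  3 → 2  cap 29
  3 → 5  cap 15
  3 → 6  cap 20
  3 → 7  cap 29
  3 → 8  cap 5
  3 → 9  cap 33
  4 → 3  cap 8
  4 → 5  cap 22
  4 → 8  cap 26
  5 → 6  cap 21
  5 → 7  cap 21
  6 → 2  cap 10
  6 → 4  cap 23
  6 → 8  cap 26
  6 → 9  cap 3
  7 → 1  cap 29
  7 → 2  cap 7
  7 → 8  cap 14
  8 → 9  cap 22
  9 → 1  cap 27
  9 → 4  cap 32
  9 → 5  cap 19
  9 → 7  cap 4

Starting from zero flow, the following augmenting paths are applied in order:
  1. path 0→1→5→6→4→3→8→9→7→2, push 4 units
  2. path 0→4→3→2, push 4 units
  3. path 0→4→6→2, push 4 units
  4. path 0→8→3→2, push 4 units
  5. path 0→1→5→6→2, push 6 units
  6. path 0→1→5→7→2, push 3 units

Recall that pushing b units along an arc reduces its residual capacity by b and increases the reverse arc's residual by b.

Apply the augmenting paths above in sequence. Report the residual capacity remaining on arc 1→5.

after path 1 (0→1→5→6→4→3→8→9→7→2, push 4): res(1,5)=15
after path 2 (0→4→3→2, push 4): res(1,5)=15
after path 3 (0→4→6→2, push 4): res(1,5)=15
after path 4 (0→8→3→2, push 4): res(1,5)=15
after path 5 (0→1→5→6→2, push 6): res(1,5)=9
after path 6 (0→1→5→7→2, push 3): res(1,5)=6

Residual capacity of (1,5): 6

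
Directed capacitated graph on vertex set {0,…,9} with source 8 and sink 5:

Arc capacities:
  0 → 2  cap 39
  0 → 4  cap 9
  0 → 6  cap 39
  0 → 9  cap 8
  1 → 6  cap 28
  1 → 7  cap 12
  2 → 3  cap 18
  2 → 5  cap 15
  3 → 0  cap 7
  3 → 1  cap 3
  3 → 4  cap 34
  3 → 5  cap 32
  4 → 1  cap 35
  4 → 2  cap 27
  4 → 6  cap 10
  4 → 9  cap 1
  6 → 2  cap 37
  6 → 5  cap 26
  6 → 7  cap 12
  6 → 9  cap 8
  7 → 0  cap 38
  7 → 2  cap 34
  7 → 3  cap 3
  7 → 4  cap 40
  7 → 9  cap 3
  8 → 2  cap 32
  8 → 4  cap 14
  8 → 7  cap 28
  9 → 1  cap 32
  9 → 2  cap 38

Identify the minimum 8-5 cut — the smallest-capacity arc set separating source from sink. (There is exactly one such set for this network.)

Min-cut arcs: {(2,3), (2,5), (6,5), (7,3)} (total capacity 62)

augment #1: 8→2→5 push 15
augment #2: 8→2→3→5 push 17
augment #3: 8→4→6→5 push 10
augment #4: 8→7→3→5 push 3
augment #5: 8→4→1→6→5 push 4
augment #6: 8→7→0→6→5 push 12
augment #7: 8→7→2→3→5 push 1
max flow = 62; residual-reachable set from 8 gives S-side
cut edges (S→T): {(2,3), (2,5), (6,5), (7,3)} total cap 62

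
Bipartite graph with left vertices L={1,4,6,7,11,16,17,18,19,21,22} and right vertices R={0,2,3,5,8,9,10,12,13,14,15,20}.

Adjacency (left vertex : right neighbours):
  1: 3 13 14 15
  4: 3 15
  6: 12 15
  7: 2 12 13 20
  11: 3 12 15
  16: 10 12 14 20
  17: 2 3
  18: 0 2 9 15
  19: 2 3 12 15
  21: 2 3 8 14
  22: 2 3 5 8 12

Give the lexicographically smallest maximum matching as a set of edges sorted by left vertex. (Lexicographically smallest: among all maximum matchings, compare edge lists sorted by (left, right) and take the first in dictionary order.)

Lex-smallest maximum matching: {(1,13), (4,3), (6,12), (7,20), (11,15), (16,10), (17,2), (18,0), (21,8), (22,5)}

|M| = 10 (so the lex-smallest maximum matching has 10 edges)
process left vertices in ascending order; for each, take the smallest-labelled available neighbour that still permits 10 edges overall, or leave it unmatched if none does
lex-smallest matching: {1-13, 4-3, 6-12, 7-20, 11-15, 16-10, 17-2, 18-0, 21-8, 22-5}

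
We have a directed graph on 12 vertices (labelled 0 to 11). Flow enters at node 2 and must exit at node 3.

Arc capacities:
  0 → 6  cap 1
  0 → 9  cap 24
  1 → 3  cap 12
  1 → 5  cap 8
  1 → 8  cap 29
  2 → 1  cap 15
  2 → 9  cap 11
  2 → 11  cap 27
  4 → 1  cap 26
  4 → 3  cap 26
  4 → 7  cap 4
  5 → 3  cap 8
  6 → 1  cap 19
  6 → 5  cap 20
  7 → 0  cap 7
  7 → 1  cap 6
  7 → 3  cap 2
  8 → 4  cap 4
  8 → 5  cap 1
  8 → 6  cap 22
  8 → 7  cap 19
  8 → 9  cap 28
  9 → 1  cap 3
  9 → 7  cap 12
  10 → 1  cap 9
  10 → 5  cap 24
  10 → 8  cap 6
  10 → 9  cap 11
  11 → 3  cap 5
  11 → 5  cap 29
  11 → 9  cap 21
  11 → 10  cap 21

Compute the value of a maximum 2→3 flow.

Maximum flow value: 31

augment #1: 2→1→3 bottleneck 12, total now 12
augment #2: 2→11→3 bottleneck 5, total now 17
augment #3: 2→1→5→3 bottleneck 3, total now 20
augment #4: 2→9→7→3 bottleneck 2, total now 22
augment #5: 2→11→5→3 bottleneck 5, total now 27
augment #6: 2→9→1→8→4→3 bottleneck 3, total now 30
augment #7: 2→11→10→8→4→3 bottleneck 1, total now 31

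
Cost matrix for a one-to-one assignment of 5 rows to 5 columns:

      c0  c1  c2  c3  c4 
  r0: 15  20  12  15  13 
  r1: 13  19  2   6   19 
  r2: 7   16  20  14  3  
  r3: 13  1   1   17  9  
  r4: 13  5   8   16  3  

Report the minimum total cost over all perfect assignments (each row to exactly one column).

Minimum assignment cost: 28

optimal assignment: row0→col3 (cost 15), row1→col2 (cost 2), row2→col0 (cost 7), row3→col1 (cost 1), row4→col4 (cost 3)
total = 15 + 2 + 7 + 1 + 3 = 28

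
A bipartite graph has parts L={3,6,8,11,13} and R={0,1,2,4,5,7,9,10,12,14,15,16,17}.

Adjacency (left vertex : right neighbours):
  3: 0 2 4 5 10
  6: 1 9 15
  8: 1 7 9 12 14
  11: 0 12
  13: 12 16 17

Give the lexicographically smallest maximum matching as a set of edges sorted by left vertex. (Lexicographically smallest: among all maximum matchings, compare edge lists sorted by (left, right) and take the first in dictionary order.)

Lex-smallest maximum matching: {(3,0), (6,1), (8,7), (11,12), (13,16)}

|M| = 5 (so the lex-smallest maximum matching has 5 edges)
process left vertices in ascending order; for each, take the smallest-labelled available neighbour that still permits 5 edges overall, or leave it unmatched if none does
lex-smallest matching: {3-0, 6-1, 8-7, 11-12, 13-16}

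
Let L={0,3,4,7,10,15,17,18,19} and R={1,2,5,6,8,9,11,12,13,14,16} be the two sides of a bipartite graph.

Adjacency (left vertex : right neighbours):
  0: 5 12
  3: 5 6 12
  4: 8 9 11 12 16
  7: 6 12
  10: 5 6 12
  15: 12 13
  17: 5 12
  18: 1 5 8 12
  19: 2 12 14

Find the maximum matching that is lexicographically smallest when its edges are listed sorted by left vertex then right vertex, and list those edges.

Lex-smallest maximum matching: {(0,5), (3,6), (4,8), (7,12), (15,13), (18,1), (19,2)}

|M| = 7 (so the lex-smallest maximum matching has 7 edges)
process left vertices in ascending order; for each, take the smallest-labelled available neighbour that still permits 7 edges overall, or leave it unmatched if none does
lex-smallest matching: {0-5, 3-6, 4-8, 7-12, 15-13, 18-1, 19-2}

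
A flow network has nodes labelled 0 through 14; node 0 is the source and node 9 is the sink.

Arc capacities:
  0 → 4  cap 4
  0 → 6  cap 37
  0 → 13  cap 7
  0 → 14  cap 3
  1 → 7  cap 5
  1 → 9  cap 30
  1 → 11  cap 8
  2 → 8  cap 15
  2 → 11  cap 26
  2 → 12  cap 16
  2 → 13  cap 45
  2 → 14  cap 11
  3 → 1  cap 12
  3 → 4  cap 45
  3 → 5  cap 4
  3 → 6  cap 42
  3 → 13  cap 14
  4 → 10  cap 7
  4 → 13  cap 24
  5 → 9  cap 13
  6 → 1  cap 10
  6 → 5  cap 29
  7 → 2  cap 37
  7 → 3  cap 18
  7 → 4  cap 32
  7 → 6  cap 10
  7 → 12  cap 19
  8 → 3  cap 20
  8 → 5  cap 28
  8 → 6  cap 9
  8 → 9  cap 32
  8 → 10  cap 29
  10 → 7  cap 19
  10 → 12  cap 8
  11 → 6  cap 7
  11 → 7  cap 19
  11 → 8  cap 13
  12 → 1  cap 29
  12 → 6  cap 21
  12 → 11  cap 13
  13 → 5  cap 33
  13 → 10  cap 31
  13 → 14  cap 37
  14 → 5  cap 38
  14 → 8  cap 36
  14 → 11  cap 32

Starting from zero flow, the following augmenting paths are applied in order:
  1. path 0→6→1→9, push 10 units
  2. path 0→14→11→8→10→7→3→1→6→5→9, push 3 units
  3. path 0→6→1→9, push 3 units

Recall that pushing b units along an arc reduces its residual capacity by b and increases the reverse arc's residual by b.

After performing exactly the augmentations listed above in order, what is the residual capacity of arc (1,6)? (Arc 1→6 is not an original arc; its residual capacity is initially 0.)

after path 1 (0→6→1→9, push 10): res(1,6)=10
after path 2 (0→14→11→8→10→7→3→1→6→5→9, push 3): res(1,6)=7
after path 3 (0→6→1→9, push 3): res(1,6)=10

Residual capacity of (1,6): 10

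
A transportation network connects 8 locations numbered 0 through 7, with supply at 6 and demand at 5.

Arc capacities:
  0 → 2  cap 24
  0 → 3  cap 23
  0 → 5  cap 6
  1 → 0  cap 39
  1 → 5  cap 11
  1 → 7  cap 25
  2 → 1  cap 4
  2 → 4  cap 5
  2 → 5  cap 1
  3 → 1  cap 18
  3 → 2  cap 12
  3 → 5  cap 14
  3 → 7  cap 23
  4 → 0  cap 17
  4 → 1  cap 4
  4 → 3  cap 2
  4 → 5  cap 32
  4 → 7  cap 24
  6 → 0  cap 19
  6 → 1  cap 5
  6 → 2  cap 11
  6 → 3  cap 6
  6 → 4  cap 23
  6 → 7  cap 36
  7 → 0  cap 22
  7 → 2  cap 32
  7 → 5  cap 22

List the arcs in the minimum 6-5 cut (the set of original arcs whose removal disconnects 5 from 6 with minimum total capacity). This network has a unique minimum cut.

Min-cut arcs: {(0,5), (1,5), (2,4), (2,5), (3,5), (6,4), (7,5)} (total capacity 82)

augment #1: 6→0→5 push 6
augment #2: 6→1→5 push 5
augment #3: 6→2→5 push 1
augment #4: 6→3→5 push 6
augment #5: 6→4→5 push 23
augment #6: 6→7→5 push 22
augment #7: 6→0→3→5 push 8
augment #8: 6→2→1→5 push 4
augment #9: 6→2→4→5 push 5
augment #10: 6→0→3→1→5 push 2
max flow = 82; residual-reachable set from 6 gives S-side
cut edges (S→T): {(0,5), (1,5), (2,4), (2,5), (3,5), (6,4), (7,5)} total cap 82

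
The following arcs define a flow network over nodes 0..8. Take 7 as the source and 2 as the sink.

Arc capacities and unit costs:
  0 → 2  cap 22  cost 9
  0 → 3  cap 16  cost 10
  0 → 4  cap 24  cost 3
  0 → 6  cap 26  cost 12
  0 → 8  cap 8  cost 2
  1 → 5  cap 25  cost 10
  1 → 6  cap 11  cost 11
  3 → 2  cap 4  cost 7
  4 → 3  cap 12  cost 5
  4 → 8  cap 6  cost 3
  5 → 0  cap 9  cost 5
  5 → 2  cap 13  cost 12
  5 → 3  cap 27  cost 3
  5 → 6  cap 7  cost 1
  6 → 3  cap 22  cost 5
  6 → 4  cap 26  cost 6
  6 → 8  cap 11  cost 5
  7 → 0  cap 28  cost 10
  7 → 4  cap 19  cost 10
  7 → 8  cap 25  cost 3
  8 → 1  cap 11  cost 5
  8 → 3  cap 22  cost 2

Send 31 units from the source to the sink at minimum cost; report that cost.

shortest-cost path #1: 7→8→3→2 push 4 @ unit cost 12 (adds 48)
shortest-cost path #2: 7→0→2 push 22 @ unit cost 19 (adds 418)
shortest-cost path #3: 7→8→1→5→2 push 5 @ unit cost 30 (adds 150)
total cost = 616

Minimum cost for 31 units: 616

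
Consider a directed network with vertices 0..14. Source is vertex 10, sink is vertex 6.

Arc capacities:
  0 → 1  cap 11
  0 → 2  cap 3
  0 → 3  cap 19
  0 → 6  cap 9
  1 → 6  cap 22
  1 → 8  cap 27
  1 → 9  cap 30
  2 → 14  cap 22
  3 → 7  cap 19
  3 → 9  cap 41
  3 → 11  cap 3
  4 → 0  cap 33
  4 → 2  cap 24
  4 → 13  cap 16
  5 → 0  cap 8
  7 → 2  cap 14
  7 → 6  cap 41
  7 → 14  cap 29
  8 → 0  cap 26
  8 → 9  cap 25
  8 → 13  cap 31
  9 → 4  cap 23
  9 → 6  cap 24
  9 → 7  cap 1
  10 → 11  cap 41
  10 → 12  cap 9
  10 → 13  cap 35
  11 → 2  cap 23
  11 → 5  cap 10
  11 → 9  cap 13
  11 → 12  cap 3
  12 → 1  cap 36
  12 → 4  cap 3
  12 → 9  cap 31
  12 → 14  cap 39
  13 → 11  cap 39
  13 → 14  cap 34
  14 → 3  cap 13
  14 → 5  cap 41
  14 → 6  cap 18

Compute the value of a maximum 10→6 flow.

augment #1: 10→11→9→6 bottleneck 13, total now 13
augment #2: 10→12→1→6 bottleneck 9, total now 22
augment #3: 10→13→14→6 bottleneck 18, total now 40
augment #4: 10→11→5→0→6 bottleneck 8, total now 48
augment #5: 10→11→12→1→6 bottleneck 3, total now 51
augment #6: 10→13→14→3→7→6 bottleneck 13, total now 64

Maximum flow value: 64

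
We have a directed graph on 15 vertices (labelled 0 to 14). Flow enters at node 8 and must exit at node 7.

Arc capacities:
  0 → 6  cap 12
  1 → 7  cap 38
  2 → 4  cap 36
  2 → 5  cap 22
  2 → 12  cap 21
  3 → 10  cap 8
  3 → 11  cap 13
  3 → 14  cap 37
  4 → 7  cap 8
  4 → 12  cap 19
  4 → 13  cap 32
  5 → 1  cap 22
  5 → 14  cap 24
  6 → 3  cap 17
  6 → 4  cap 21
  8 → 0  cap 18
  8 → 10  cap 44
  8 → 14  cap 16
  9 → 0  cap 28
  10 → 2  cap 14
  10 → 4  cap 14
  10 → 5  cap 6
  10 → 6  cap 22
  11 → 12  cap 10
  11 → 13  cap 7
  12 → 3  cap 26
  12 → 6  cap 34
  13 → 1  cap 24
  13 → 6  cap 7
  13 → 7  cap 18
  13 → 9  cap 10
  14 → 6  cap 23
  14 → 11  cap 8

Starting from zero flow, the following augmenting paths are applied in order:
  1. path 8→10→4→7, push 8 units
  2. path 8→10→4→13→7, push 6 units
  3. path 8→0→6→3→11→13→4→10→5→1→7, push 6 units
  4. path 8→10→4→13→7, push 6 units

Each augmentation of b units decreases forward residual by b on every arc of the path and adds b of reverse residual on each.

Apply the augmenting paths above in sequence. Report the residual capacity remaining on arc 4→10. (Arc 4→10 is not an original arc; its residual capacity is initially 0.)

Residual capacity of (4,10): 14

after path 1 (8→10→4→7, push 8): res(4,10)=8
after path 2 (8→10→4→13→7, push 6): res(4,10)=14
after path 3 (8→0→6→3→11→13→4→10→5→1→7, push 6): res(4,10)=8
after path 4 (8→10→4→13→7, push 6): res(4,10)=14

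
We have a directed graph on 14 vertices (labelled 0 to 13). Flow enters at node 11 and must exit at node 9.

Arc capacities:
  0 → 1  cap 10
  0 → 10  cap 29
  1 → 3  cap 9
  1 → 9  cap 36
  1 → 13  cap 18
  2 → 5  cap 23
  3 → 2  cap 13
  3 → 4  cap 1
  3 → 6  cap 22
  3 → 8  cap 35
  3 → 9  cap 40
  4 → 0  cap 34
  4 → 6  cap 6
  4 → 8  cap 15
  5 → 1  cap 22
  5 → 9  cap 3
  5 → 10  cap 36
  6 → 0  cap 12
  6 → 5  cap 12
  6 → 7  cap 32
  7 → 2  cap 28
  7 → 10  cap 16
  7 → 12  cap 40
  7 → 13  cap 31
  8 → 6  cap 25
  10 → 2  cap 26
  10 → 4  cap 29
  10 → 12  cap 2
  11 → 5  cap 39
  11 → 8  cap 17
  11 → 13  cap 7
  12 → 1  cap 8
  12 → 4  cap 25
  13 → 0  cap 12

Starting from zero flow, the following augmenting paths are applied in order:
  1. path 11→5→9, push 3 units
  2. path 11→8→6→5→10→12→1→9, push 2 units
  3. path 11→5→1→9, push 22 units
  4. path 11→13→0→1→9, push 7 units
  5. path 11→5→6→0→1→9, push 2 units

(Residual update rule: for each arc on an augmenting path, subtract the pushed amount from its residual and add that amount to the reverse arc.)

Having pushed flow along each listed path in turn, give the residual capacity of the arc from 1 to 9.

Residual capacity of (1,9): 3

after path 1 (11→5→9, push 3): res(1,9)=36
after path 2 (11→8→6→5→10→12→1→9, push 2): res(1,9)=34
after path 3 (11→5→1→9, push 22): res(1,9)=12
after path 4 (11→13→0→1→9, push 7): res(1,9)=5
after path 5 (11→5→6→0→1→9, push 2): res(1,9)=3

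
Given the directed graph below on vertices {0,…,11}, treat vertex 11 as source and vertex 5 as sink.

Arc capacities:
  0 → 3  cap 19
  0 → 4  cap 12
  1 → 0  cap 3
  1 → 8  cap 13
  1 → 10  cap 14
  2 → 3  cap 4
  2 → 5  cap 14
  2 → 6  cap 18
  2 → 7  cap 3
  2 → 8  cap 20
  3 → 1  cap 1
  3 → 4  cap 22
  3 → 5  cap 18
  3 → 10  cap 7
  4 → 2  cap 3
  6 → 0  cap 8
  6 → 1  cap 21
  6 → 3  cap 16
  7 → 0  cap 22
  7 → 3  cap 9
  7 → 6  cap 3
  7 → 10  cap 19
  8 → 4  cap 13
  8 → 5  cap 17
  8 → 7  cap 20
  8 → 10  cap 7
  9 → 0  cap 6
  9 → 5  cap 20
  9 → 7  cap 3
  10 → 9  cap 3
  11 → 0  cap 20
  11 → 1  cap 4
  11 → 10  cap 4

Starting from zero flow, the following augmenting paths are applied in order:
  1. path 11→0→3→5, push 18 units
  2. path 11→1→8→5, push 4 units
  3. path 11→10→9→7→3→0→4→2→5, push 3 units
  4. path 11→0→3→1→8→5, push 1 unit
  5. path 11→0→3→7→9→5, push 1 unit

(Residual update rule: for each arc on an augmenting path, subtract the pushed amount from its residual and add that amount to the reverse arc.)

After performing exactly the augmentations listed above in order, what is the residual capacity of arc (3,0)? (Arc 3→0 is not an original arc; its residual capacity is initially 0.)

after path 1 (11→0→3→5, push 18): res(3,0)=18
after path 2 (11→1→8→5, push 4): res(3,0)=18
after path 3 (11→10→9→7→3→0→4→2→5, push 3): res(3,0)=15
after path 4 (11→0→3→1→8→5, push 1): res(3,0)=16
after path 5 (11→0→3→7→9→5, push 1): res(3,0)=17

Residual capacity of (3,0): 17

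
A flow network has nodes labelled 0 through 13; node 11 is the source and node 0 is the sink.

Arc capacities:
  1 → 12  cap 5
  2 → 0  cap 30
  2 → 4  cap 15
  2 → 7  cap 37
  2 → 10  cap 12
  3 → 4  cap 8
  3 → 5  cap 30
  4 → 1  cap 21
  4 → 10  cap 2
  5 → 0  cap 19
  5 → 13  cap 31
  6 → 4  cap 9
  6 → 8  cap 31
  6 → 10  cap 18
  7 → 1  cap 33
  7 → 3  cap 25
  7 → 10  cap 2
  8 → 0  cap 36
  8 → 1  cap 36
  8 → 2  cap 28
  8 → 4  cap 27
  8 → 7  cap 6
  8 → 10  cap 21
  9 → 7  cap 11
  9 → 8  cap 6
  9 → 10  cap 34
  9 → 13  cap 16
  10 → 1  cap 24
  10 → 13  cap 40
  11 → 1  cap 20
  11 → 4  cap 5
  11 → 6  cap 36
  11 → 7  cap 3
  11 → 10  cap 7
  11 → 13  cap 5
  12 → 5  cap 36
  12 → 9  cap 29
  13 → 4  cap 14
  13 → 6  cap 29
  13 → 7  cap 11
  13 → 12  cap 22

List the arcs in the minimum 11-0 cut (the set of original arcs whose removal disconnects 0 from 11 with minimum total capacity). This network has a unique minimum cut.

Min-cut arcs: {(5,0), (6,8), (9,8)} (total capacity 56)

augment #1: 11→6→8→0 push 31
augment #2: 11→1→12→5→0 push 5
augment #3: 11→7→3→5→0 push 3
augment #4: 11→13→12→5→0 push 5
augment #5: 11→10→13→12→5→0 push 6
augment #6: 11→10→13→12→9→8→0 push 1
augment #7: 11→4→10→13→12→9→8→0 push 2
augment #8: 11→6→10→13→12→9→8→0 push 2
augment #9: 11→6→10→13→12→9→8→2→0 push 1
max flow = 56; residual-reachable set from 11 gives S-side
cut edges (S→T): {(5,0), (6,8), (9,8)} total cap 56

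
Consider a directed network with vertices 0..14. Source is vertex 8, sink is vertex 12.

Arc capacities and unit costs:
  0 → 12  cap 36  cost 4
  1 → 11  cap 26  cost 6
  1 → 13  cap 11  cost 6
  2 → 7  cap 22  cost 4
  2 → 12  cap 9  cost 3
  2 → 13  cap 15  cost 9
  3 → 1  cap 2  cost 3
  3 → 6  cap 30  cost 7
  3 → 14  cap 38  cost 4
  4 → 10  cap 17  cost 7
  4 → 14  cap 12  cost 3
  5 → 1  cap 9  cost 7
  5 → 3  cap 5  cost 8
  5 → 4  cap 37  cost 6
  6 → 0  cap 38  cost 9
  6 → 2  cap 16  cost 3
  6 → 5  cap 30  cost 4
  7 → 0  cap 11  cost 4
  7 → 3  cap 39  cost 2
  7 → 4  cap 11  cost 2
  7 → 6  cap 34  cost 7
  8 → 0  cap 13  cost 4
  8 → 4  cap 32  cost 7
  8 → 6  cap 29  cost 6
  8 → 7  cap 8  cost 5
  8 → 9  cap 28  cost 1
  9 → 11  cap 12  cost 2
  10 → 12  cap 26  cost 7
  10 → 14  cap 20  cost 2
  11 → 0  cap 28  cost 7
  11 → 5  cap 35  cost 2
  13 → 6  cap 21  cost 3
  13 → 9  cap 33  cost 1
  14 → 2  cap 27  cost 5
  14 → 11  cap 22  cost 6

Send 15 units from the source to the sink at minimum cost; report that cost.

Minimum cost for 15 units: 128

shortest-cost path #1: 8→0→12 push 13 @ unit cost 8 (adds 104)
shortest-cost path #2: 8→6→2→12 push 2 @ unit cost 12 (adds 24)
total cost = 128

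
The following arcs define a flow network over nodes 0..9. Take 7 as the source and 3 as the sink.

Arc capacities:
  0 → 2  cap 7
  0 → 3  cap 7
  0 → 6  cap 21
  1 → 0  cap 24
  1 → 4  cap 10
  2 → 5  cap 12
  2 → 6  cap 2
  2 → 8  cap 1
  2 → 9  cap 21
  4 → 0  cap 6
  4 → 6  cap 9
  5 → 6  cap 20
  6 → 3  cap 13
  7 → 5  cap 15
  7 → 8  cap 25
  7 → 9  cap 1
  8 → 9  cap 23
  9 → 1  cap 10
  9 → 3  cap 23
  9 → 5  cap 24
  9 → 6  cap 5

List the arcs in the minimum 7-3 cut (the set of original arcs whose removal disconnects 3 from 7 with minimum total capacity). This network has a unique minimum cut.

Min-cut arcs: {(6,3), (7,9), (8,9)} (total capacity 37)

augment #1: 7→9→3 push 1
augment #2: 7→5→6→3 push 13
augment #3: 7→8→9→3 push 22
augment #4: 7→8→9→1→0→3 push 1
max flow = 37; residual-reachable set from 7 gives S-side
cut edges (S→T): {(6,3), (7,9), (8,9)} total cap 37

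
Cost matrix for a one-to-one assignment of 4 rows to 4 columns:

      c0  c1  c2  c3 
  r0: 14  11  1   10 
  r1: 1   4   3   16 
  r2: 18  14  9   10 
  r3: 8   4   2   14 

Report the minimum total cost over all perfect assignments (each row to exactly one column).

Minimum assignment cost: 16

optimal assignment: row0→col2 (cost 1), row1→col0 (cost 1), row2→col3 (cost 10), row3→col1 (cost 4)
total = 1 + 1 + 10 + 4 = 16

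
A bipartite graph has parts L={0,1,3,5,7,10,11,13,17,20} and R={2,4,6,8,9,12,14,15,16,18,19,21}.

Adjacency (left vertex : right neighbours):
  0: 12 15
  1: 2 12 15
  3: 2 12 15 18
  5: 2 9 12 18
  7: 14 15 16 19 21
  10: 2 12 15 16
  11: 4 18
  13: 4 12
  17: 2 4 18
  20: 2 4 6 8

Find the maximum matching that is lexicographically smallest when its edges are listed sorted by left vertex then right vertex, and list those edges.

|M| = 9 (so the lex-smallest maximum matching has 9 edges)
process left vertices in ascending order; for each, take the smallest-labelled available neighbour that still permits 9 edges overall, or leave it unmatched if none does
lex-smallest matching: {0-12, 1-2, 3-15, 5-9, 7-14, 10-16, 11-4, 17-18, 20-6}

Lex-smallest maximum matching: {(0,12), (1,2), (3,15), (5,9), (7,14), (10,16), (11,4), (17,18), (20,6)}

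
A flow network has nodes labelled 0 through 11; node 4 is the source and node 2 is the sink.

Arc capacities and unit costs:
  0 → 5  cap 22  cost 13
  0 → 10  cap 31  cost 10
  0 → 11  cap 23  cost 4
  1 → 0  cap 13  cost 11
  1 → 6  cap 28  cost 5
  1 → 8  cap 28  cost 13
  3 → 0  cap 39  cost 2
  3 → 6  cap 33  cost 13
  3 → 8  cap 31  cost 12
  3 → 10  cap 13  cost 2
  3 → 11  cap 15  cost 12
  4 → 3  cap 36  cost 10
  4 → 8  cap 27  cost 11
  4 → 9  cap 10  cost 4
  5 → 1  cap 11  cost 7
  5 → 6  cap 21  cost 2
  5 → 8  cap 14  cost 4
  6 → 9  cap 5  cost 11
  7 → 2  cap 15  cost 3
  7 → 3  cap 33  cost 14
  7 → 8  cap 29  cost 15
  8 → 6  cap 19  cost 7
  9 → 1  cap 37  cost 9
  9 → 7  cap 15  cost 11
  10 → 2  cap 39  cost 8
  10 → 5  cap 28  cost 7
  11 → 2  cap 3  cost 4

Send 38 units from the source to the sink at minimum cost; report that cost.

Minimum cost for 38 units: 860

shortest-cost path #1: 4→9→7→2 push 10 @ unit cost 18 (adds 180)
shortest-cost path #2: 4→3→10→2 push 13 @ unit cost 20 (adds 260)
shortest-cost path #3: 4→3→0→11→2 push 3 @ unit cost 20 (adds 60)
shortest-cost path #4: 4→3→0→10→2 push 12 @ unit cost 30 (adds 360)
total cost = 860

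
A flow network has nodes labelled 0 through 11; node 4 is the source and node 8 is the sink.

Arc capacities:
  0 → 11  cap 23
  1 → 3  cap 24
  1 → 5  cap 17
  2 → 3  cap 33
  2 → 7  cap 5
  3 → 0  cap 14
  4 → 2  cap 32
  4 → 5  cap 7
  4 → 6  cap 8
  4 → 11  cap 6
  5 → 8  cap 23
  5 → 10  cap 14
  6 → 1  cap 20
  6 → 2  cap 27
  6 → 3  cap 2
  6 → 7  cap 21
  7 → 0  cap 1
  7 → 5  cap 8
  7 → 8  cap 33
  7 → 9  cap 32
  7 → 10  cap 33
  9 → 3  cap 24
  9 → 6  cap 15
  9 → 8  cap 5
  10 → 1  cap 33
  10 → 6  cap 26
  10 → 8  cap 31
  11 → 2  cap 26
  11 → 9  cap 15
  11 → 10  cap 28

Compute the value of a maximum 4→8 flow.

augment #1: 4→5→8 bottleneck 7, total now 7
augment #2: 4→2→7→8 bottleneck 5, total now 12
augment #3: 4→6→7→8 bottleneck 8, total now 20
augment #4: 4→11→9→8 bottleneck 5, total now 25
augment #5: 4→11→10→8 bottleneck 1, total now 26
augment #6: 4→2→3→0→11→10→8 bottleneck 14, total now 40

Maximum flow value: 40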